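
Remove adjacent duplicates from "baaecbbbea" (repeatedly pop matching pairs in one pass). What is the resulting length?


Input: baaecbbbea
Stack-based adjacent duplicate removal:
  Read 'b': push. Stack: b
  Read 'a': push. Stack: ba
  Read 'a': matches stack top 'a' => pop. Stack: b
  Read 'e': push. Stack: be
  Read 'c': push. Stack: bec
  Read 'b': push. Stack: becb
  Read 'b': matches stack top 'b' => pop. Stack: bec
  Read 'b': push. Stack: becb
  Read 'e': push. Stack: becbe
  Read 'a': push. Stack: becbea
Final stack: "becbea" (length 6)

6


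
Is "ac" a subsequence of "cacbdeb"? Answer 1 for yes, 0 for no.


Check if "ac" is a subsequence of "cacbdeb"
Greedy scan:
  Position 0 ('c'): no match needed
  Position 1 ('a'): matches sub[0] = 'a'
  Position 2 ('c'): matches sub[1] = 'c'
  Position 3 ('b'): no match needed
  Position 4 ('d'): no match needed
  Position 5 ('e'): no match needed
  Position 6 ('b'): no match needed
All 2 characters matched => is a subsequence

1


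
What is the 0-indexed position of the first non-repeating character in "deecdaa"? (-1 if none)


Input: deecdaa
Character frequencies:
  'a': 2
  'c': 1
  'd': 2
  'e': 2
Scanning left to right for freq == 1:
  Position 0 ('d'): freq=2, skip
  Position 1 ('e'): freq=2, skip
  Position 2 ('e'): freq=2, skip
  Position 3 ('c'): unique! => answer = 3

3


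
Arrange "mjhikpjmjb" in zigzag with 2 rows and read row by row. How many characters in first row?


Zigzag "mjhikpjmjb" into 2 rows:
Placing characters:
  'm' => row 0
  'j' => row 1
  'h' => row 0
  'i' => row 1
  'k' => row 0
  'p' => row 1
  'j' => row 0
  'm' => row 1
  'j' => row 0
  'b' => row 1
Rows:
  Row 0: "mhkjj"
  Row 1: "jipmb"
First row length: 5

5


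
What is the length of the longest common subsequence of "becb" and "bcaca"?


LCS of "becb" and "bcaca"
DP table:
           b    c    a    c    a
      0    0    0    0    0    0
  b   0    1    1    1    1    1
  e   0    1    1    1    1    1
  c   0    1    2    2    2    2
  b   0    1    2    2    2    2
LCS length = dp[4][5] = 2

2


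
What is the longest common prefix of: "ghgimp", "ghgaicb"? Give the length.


Words: ghgimp, ghgaicb
  Position 0: all 'g' => match
  Position 1: all 'h' => match
  Position 2: all 'g' => match
  Position 3: ('i', 'a') => mismatch, stop
LCP = "ghg" (length 3)

3


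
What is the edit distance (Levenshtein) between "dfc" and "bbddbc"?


Computing edit distance: "dfc" -> "bbddbc"
DP table:
           b    b    d    d    b    c
      0    1    2    3    4    5    6
  d   1    1    2    2    3    4    5
  f   2    2    2    3    3    4    5
  c   3    3    3    3    4    4    4
Edit distance = dp[3][6] = 4

4


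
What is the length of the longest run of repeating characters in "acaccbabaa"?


Input: "acaccbabaa"
Scanning for longest run:
  Position 1 ('c'): new char, reset run to 1
  Position 2 ('a'): new char, reset run to 1
  Position 3 ('c'): new char, reset run to 1
  Position 4 ('c'): continues run of 'c', length=2
  Position 5 ('b'): new char, reset run to 1
  Position 6 ('a'): new char, reset run to 1
  Position 7 ('b'): new char, reset run to 1
  Position 8 ('a'): new char, reset run to 1
  Position 9 ('a'): continues run of 'a', length=2
Longest run: 'c' with length 2

2


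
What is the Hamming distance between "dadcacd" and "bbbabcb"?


Comparing "dadcacd" and "bbbabcb" position by position:
  Position 0: 'd' vs 'b' => differ
  Position 1: 'a' vs 'b' => differ
  Position 2: 'd' vs 'b' => differ
  Position 3: 'c' vs 'a' => differ
  Position 4: 'a' vs 'b' => differ
  Position 5: 'c' vs 'c' => same
  Position 6: 'd' vs 'b' => differ
Total differences (Hamming distance): 6

6


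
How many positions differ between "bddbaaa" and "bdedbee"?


Comparing "bddbaaa" and "bdedbee" position by position:
  Position 0: 'b' vs 'b' => same
  Position 1: 'd' vs 'd' => same
  Position 2: 'd' vs 'e' => DIFFER
  Position 3: 'b' vs 'd' => DIFFER
  Position 4: 'a' vs 'b' => DIFFER
  Position 5: 'a' vs 'e' => DIFFER
  Position 6: 'a' vs 'e' => DIFFER
Positions that differ: 5

5


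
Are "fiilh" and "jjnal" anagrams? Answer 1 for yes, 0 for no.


Strings: "fiilh", "jjnal"
Sorted first:  fhiil
Sorted second: ajjln
Differ at position 0: 'f' vs 'a' => not anagrams

0


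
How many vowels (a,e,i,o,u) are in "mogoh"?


Input: mogoh
Checking each character:
  'm' at position 0: consonant
  'o' at position 1: vowel (running total: 1)
  'g' at position 2: consonant
  'o' at position 3: vowel (running total: 2)
  'h' at position 4: consonant
Total vowels: 2

2


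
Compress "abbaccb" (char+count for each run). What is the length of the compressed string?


Input: abbaccb
Runs:
  'a' x 1 => "a1"
  'b' x 2 => "b2"
  'a' x 1 => "a1"
  'c' x 2 => "c2"
  'b' x 1 => "b1"
Compressed: "a1b2a1c2b1"
Compressed length: 10

10


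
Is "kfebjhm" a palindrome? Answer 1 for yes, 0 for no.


Input: kfebjhm
Reversed: mhjbefk
  Compare pos 0 ('k') with pos 6 ('m'): MISMATCH
  Compare pos 1 ('f') with pos 5 ('h'): MISMATCH
  Compare pos 2 ('e') with pos 4 ('j'): MISMATCH
Result: not a palindrome

0


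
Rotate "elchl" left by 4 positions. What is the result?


Input: "elchl", rotate left by 4
First 4 characters: "elch"
Remaining characters: "l"
Concatenate remaining + first: "l" + "elch" = "lelch"

lelch


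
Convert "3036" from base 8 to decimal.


Input: "3036" in base 8
Positional expansion:
  Digit '3' (value 3) x 8^3 = 1536
  Digit '0' (value 0) x 8^2 = 0
  Digit '3' (value 3) x 8^1 = 24
  Digit '6' (value 6) x 8^0 = 6
Sum = 1566

1566


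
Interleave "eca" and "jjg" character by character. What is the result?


Interleaving "eca" and "jjg":
  Position 0: 'e' from first, 'j' from second => "ej"
  Position 1: 'c' from first, 'j' from second => "cj"
  Position 2: 'a' from first, 'g' from second => "ag"
Result: ejcjag

ejcjag


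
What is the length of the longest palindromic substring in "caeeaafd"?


Input: "caeeaafd"
Checking substrings for palindromes:
  [1:5] "aeea" (len 4) => palindrome
  [2:4] "ee" (len 2) => palindrome
  [4:6] "aa" (len 2) => palindrome
Longest palindromic substring: "aeea" with length 4

4


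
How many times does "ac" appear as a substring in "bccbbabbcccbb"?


Searching for "ac" in "bccbbabbcccbb"
Scanning each position:
  Position 0: "bc" => no
  Position 1: "cc" => no
  Position 2: "cb" => no
  Position 3: "bb" => no
  Position 4: "ba" => no
  Position 5: "ab" => no
  Position 6: "bb" => no
  Position 7: "bc" => no
  Position 8: "cc" => no
  Position 9: "cc" => no
  Position 10: "cb" => no
  Position 11: "bb" => no
Total occurrences: 0

0


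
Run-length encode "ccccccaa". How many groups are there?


Input: ccccccaa
Scanning for consecutive runs:
  Group 1: 'c' x 6 (positions 0-5)
  Group 2: 'a' x 2 (positions 6-7)
Total groups: 2

2


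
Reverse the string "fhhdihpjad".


Input: fhhdihpjad
Reading characters right to left:
  Position 9: 'd'
  Position 8: 'a'
  Position 7: 'j'
  Position 6: 'p'
  Position 5: 'h'
  Position 4: 'i'
  Position 3: 'd'
  Position 2: 'h'
  Position 1: 'h'
  Position 0: 'f'
Reversed: dajphidhhf

dajphidhhf


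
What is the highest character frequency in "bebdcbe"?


Input: bebdcbe
Character counts:
  'b': 3
  'c': 1
  'd': 1
  'e': 2
Maximum frequency: 3

3


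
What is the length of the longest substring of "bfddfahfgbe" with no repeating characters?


Input: "bfddfahfgbe"
Sliding window (track last position of each char):
  Position 0 ('b'): window [0,0] length 1 -- new best
  Position 1 ('f'): window [0,1] length 2 -- new best
  Position 2 ('d'): window [0,2] length 3 -- new best
  Position 3 ('d'): repeat (last at 2), move window start to 3
  Position 3 ('d'): window [3,3] length 1
  Position 4 ('f'): window [3,4] length 2
  Position 5 ('a'): window [3,5] length 3
  Position 6 ('h'): window [3,6] length 4 -- new best
  Position 7 ('f'): repeat (last at 4), move window start to 5
  Position 7 ('f'): window [5,7] length 3
  Position 8 ('g'): window [5,8] length 4
  Position 9 ('b'): window [5,9] length 5 -- new best
  Position 10 ('e'): window [5,10] length 6 -- new best
Longest substring with no repeats: "ahfgbe" with length 6

6


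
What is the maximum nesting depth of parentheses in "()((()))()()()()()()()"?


Input: "()((()))()()()()()()()"
Tracking depth:
  Position 0 '(': depth becomes 1
  Position 1 ')': depth becomes 0
  Position 2 '(': depth becomes 1
  Position 3 '(': depth becomes 2
  Position 4 '(': depth becomes 3
  Position 5 ')': depth becomes 2
  Position 6 ')': depth becomes 1
  Position 7 ')': depth becomes 0
  Position 8 '(': depth becomes 1
  Position 9 ')': depth becomes 0
  Position 10 '(': depth becomes 1
  Position 11 ')': depth becomes 0
  Position 12 '(': depth becomes 1
  Position 13 ')': depth becomes 0
  Position 14 '(': depth becomes 1
  Position 15 ')': depth becomes 0
  Position 16 '(': depth becomes 1
  Position 17 ')': depth becomes 0
  Position 18 '(': depth becomes 1
  Position 19 ')': depth becomes 0
  Position 20 '(': depth becomes 1
  Position 21 ')': depth becomes 0
Maximum depth reached: 3

3


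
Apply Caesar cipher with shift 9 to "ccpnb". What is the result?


Caesar cipher: shift "ccpnb" by 9
  'c' (pos 2) + 9 = pos 11 = 'l'
  'c' (pos 2) + 9 = pos 11 = 'l'
  'p' (pos 15) + 9 = pos 24 = 'y'
  'n' (pos 13) + 9 = pos 22 = 'w'
  'b' (pos 1) + 9 = pos 10 = 'k'
Result: llywk

llywk


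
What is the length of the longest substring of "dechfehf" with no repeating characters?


Input: "dechfehf"
Sliding window (track last position of each char):
  Position 0 ('d'): window [0,0] length 1 -- new best
  Position 1 ('e'): window [0,1] length 2 -- new best
  Position 2 ('c'): window [0,2] length 3 -- new best
  Position 3 ('h'): window [0,3] length 4 -- new best
  Position 4 ('f'): window [0,4] length 5 -- new best
  Position 5 ('e'): repeat (last at 1), move window start to 2
  Position 5 ('e'): window [2,5] length 4
  Position 6 ('h'): repeat (last at 3), move window start to 4
  Position 6 ('h'): window [4,6] length 3
  Position 7 ('f'): repeat (last at 4), move window start to 5
  Position 7 ('f'): window [5,7] length 3
Longest substring with no repeats: "dechf" with length 5

5


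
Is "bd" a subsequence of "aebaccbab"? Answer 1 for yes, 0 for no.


Check if "bd" is a subsequence of "aebaccbab"
Greedy scan:
  Position 0 ('a'): no match needed
  Position 1 ('e'): no match needed
  Position 2 ('b'): matches sub[0] = 'b'
  Position 3 ('a'): no match needed
  Position 4 ('c'): no match needed
  Position 5 ('c'): no match needed
  Position 6 ('b'): no match needed
  Position 7 ('a'): no match needed
  Position 8 ('b'): no match needed
Only matched 1/2 characters => not a subsequence

0


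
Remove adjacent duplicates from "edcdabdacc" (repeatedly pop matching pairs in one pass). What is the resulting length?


Input: edcdabdacc
Stack-based adjacent duplicate removal:
  Read 'e': push. Stack: e
  Read 'd': push. Stack: ed
  Read 'c': push. Stack: edc
  Read 'd': push. Stack: edcd
  Read 'a': push. Stack: edcda
  Read 'b': push. Stack: edcdab
  Read 'd': push. Stack: edcdabd
  Read 'a': push. Stack: edcdabda
  Read 'c': push. Stack: edcdabdac
  Read 'c': matches stack top 'c' => pop. Stack: edcdabda
Final stack: "edcdabda" (length 8)

8


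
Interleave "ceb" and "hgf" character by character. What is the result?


Interleaving "ceb" and "hgf":
  Position 0: 'c' from first, 'h' from second => "ch"
  Position 1: 'e' from first, 'g' from second => "eg"
  Position 2: 'b' from first, 'f' from second => "bf"
Result: chegbf

chegbf


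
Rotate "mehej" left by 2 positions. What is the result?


Input: "mehej", rotate left by 2
First 2 characters: "me"
Remaining characters: "hej"
Concatenate remaining + first: "hej" + "me" = "hejme"

hejme


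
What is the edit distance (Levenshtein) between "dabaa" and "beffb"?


Computing edit distance: "dabaa" -> "beffb"
DP table:
           b    e    f    f    b
      0    1    2    3    4    5
  d   1    1    2    3    4    5
  a   2    2    2    3    4    5
  b   3    2    3    3    4    4
  a   4    3    3    4    4    5
  a   5    4    4    4    5    5
Edit distance = dp[5][5] = 5

5


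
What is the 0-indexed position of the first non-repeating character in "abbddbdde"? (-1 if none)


Input: abbddbdde
Character frequencies:
  'a': 1
  'b': 3
  'd': 4
  'e': 1
Scanning left to right for freq == 1:
  Position 0 ('a'): unique! => answer = 0

0


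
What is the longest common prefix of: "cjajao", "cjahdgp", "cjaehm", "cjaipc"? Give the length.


Words: cjajao, cjahdgp, cjaehm, cjaipc
  Position 0: all 'c' => match
  Position 1: all 'j' => match
  Position 2: all 'a' => match
  Position 3: ('j', 'h', 'e', 'i') => mismatch, stop
LCP = "cja" (length 3)

3


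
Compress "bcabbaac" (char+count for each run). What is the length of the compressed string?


Input: bcabbaac
Runs:
  'b' x 1 => "b1"
  'c' x 1 => "c1"
  'a' x 1 => "a1"
  'b' x 2 => "b2"
  'a' x 2 => "a2"
  'c' x 1 => "c1"
Compressed: "b1c1a1b2a2c1"
Compressed length: 12

12


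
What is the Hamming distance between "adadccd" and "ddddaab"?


Comparing "adadccd" and "ddddaab" position by position:
  Position 0: 'a' vs 'd' => differ
  Position 1: 'd' vs 'd' => same
  Position 2: 'a' vs 'd' => differ
  Position 3: 'd' vs 'd' => same
  Position 4: 'c' vs 'a' => differ
  Position 5: 'c' vs 'a' => differ
  Position 6: 'd' vs 'b' => differ
Total differences (Hamming distance): 5

5


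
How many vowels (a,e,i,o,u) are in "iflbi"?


Input: iflbi
Checking each character:
  'i' at position 0: vowel (running total: 1)
  'f' at position 1: consonant
  'l' at position 2: consonant
  'b' at position 3: consonant
  'i' at position 4: vowel (running total: 2)
Total vowels: 2

2


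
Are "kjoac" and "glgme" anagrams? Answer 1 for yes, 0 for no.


Strings: "kjoac", "glgme"
Sorted first:  acjko
Sorted second: egglm
Differ at position 0: 'a' vs 'e' => not anagrams

0


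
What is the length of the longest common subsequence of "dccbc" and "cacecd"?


LCS of "dccbc" and "cacecd"
DP table:
           c    a    c    e    c    d
      0    0    0    0    0    0    0
  d   0    0    0    0    0    0    1
  c   0    1    1    1    1    1    1
  c   0    1    1    2    2    2    2
  b   0    1    1    2    2    2    2
  c   0    1    1    2    2    3    3
LCS length = dp[5][6] = 3

3


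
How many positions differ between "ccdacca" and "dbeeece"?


Comparing "ccdacca" and "dbeeece" position by position:
  Position 0: 'c' vs 'd' => DIFFER
  Position 1: 'c' vs 'b' => DIFFER
  Position 2: 'd' vs 'e' => DIFFER
  Position 3: 'a' vs 'e' => DIFFER
  Position 4: 'c' vs 'e' => DIFFER
  Position 5: 'c' vs 'c' => same
  Position 6: 'a' vs 'e' => DIFFER
Positions that differ: 6

6


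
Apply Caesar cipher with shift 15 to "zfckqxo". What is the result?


Caesar cipher: shift "zfckqxo" by 15
  'z' (pos 25) + 15 = pos 14 = 'o'
  'f' (pos 5) + 15 = pos 20 = 'u'
  'c' (pos 2) + 15 = pos 17 = 'r'
  'k' (pos 10) + 15 = pos 25 = 'z'
  'q' (pos 16) + 15 = pos 5 = 'f'
  'x' (pos 23) + 15 = pos 12 = 'm'
  'o' (pos 14) + 15 = pos 3 = 'd'
Result: ourzfmd

ourzfmd


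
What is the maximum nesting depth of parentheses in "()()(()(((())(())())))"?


Input: "()()(()(((())(())())))"
Tracking depth:
  Position 0 '(': depth becomes 1
  Position 1 ')': depth becomes 0
  Position 2 '(': depth becomes 1
  Position 3 ')': depth becomes 0
  Position 4 '(': depth becomes 1
  Position 5 '(': depth becomes 2
  Position 6 ')': depth becomes 1
  Position 7 '(': depth becomes 2
  Position 8 '(': depth becomes 3
  Position 9 '(': depth becomes 4
  Position 10 '(': depth becomes 5
  Position 11 ')': depth becomes 4
  Position 12 ')': depth becomes 3
  Position 13 '(': depth becomes 4
  Position 14 '(': depth becomes 5
  Position 15 ')': depth becomes 4
  Position 16 ')': depth becomes 3
  Position 17 '(': depth becomes 4
  Position 18 ')': depth becomes 3
  Position 19 ')': depth becomes 2
  Position 20 ')': depth becomes 1
  Position 21 ')': depth becomes 0
Maximum depth reached: 5

5


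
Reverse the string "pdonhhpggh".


Input: pdonhhpggh
Reading characters right to left:
  Position 9: 'h'
  Position 8: 'g'
  Position 7: 'g'
  Position 6: 'p'
  Position 5: 'h'
  Position 4: 'h'
  Position 3: 'n'
  Position 2: 'o'
  Position 1: 'd'
  Position 0: 'p'
Reversed: hggphhnodp

hggphhnodp


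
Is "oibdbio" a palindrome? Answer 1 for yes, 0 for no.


Input: oibdbio
Reversed: oibdbio
  Compare pos 0 ('o') with pos 6 ('o'): match
  Compare pos 1 ('i') with pos 5 ('i'): match
  Compare pos 2 ('b') with pos 4 ('b'): match
Result: palindrome

1


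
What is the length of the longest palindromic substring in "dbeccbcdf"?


Input: "dbeccbcdf"
Checking substrings for palindromes:
  [4:7] "cbc" (len 3) => palindrome
  [3:5] "cc" (len 2) => palindrome
Longest palindromic substring: "cbc" with length 3

3


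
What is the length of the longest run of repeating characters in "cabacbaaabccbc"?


Input: "cabacbaaabccbc"
Scanning for longest run:
  Position 1 ('a'): new char, reset run to 1
  Position 2 ('b'): new char, reset run to 1
  Position 3 ('a'): new char, reset run to 1
  Position 4 ('c'): new char, reset run to 1
  Position 5 ('b'): new char, reset run to 1
  Position 6 ('a'): new char, reset run to 1
  Position 7 ('a'): continues run of 'a', length=2
  Position 8 ('a'): continues run of 'a', length=3
  Position 9 ('b'): new char, reset run to 1
  Position 10 ('c'): new char, reset run to 1
  Position 11 ('c'): continues run of 'c', length=2
  Position 12 ('b'): new char, reset run to 1
  Position 13 ('c'): new char, reset run to 1
Longest run: 'a' with length 3

3


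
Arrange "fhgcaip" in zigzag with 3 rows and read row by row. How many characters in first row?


Zigzag "fhgcaip" into 3 rows:
Placing characters:
  'f' => row 0
  'h' => row 1
  'g' => row 2
  'c' => row 1
  'a' => row 0
  'i' => row 1
  'p' => row 2
Rows:
  Row 0: "fa"
  Row 1: "hci"
  Row 2: "gp"
First row length: 2

2


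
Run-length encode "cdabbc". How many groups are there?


Input: cdabbc
Scanning for consecutive runs:
  Group 1: 'c' x 1 (positions 0-0)
  Group 2: 'd' x 1 (positions 1-1)
  Group 3: 'a' x 1 (positions 2-2)
  Group 4: 'b' x 2 (positions 3-4)
  Group 5: 'c' x 1 (positions 5-5)
Total groups: 5

5


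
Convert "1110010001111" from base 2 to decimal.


Input: "1110010001111" in base 2
Positional expansion:
  Digit '1' (value 1) x 2^12 = 4096
  Digit '1' (value 1) x 2^11 = 2048
  Digit '1' (value 1) x 2^10 = 1024
  Digit '0' (value 0) x 2^9 = 0
  Digit '0' (value 0) x 2^8 = 0
  Digit '1' (value 1) x 2^7 = 128
  Digit '0' (value 0) x 2^6 = 0
  Digit '0' (value 0) x 2^5 = 0
  Digit '0' (value 0) x 2^4 = 0
  Digit '1' (value 1) x 2^3 = 8
  Digit '1' (value 1) x 2^2 = 4
  Digit '1' (value 1) x 2^1 = 2
  Digit '1' (value 1) x 2^0 = 1
Sum = 7311

7311


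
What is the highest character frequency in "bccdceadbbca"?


Input: bccdceadbbca
Character counts:
  'a': 2
  'b': 3
  'c': 4
  'd': 2
  'e': 1
Maximum frequency: 4

4


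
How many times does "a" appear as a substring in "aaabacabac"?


Searching for "a" in "aaabacabac"
Scanning each position:
  Position 0: "a" => MATCH
  Position 1: "a" => MATCH
  Position 2: "a" => MATCH
  Position 3: "b" => no
  Position 4: "a" => MATCH
  Position 5: "c" => no
  Position 6: "a" => MATCH
  Position 7: "b" => no
  Position 8: "a" => MATCH
  Position 9: "c" => no
Total occurrences: 6

6


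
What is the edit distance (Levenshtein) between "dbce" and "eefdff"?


Computing edit distance: "dbce" -> "eefdff"
DP table:
           e    e    f    d    f    f
      0    1    2    3    4    5    6
  d   1    1    2    3    3    4    5
  b   2    2    2    3    4    4    5
  c   3    3    3    3    4    5    5
  e   4    3    3    4    4    5    6
Edit distance = dp[4][6] = 6

6


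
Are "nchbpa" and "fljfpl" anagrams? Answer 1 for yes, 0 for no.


Strings: "nchbpa", "fljfpl"
Sorted first:  abchnp
Sorted second: ffjllp
Differ at position 0: 'a' vs 'f' => not anagrams

0


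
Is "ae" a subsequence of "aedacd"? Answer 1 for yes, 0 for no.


Check if "ae" is a subsequence of "aedacd"
Greedy scan:
  Position 0 ('a'): matches sub[0] = 'a'
  Position 1 ('e'): matches sub[1] = 'e'
  Position 2 ('d'): no match needed
  Position 3 ('a'): no match needed
  Position 4 ('c'): no match needed
  Position 5 ('d'): no match needed
All 2 characters matched => is a subsequence

1


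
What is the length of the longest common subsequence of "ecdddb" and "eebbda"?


LCS of "ecdddb" and "eebbda"
DP table:
           e    e    b    b    d    a
      0    0    0    0    0    0    0
  e   0    1    1    1    1    1    1
  c   0    1    1    1    1    1    1
  d   0    1    1    1    1    2    2
  d   0    1    1    1    1    2    2
  d   0    1    1    1    1    2    2
  b   0    1    1    2    2    2    2
LCS length = dp[6][6] = 2

2


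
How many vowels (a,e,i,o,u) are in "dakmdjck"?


Input: dakmdjck
Checking each character:
  'd' at position 0: consonant
  'a' at position 1: vowel (running total: 1)
  'k' at position 2: consonant
  'm' at position 3: consonant
  'd' at position 4: consonant
  'j' at position 5: consonant
  'c' at position 6: consonant
  'k' at position 7: consonant
Total vowels: 1

1


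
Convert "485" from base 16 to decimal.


Input: "485" in base 16
Positional expansion:
  Digit '4' (value 4) x 16^2 = 1024
  Digit '8' (value 8) x 16^1 = 128
  Digit '5' (value 5) x 16^0 = 5
Sum = 1157

1157


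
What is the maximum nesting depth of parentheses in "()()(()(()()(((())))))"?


Input: "()()(()(()()(((())))))"
Tracking depth:
  Position 0 '(': depth becomes 1
  Position 1 ')': depth becomes 0
  Position 2 '(': depth becomes 1
  Position 3 ')': depth becomes 0
  Position 4 '(': depth becomes 1
  Position 5 '(': depth becomes 2
  Position 6 ')': depth becomes 1
  Position 7 '(': depth becomes 2
  Position 8 '(': depth becomes 3
  Position 9 ')': depth becomes 2
  Position 10 '(': depth becomes 3
  Position 11 ')': depth becomes 2
  Position 12 '(': depth becomes 3
  Position 13 '(': depth becomes 4
  Position 14 '(': depth becomes 5
  Position 15 '(': depth becomes 6
  Position 16 ')': depth becomes 5
  Position 17 ')': depth becomes 4
  Position 18 ')': depth becomes 3
  Position 19 ')': depth becomes 2
  Position 20 ')': depth becomes 1
  Position 21 ')': depth becomes 0
Maximum depth reached: 6

6


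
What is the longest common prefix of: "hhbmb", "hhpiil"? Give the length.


Words: hhbmb, hhpiil
  Position 0: all 'h' => match
  Position 1: all 'h' => match
  Position 2: ('b', 'p') => mismatch, stop
LCP = "hh" (length 2)

2


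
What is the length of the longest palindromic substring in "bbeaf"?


Input: "bbeaf"
Checking substrings for palindromes:
  [0:2] "bb" (len 2) => palindrome
Longest palindromic substring: "bb" with length 2

2


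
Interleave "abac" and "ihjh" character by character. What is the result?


Interleaving "abac" and "ihjh":
  Position 0: 'a' from first, 'i' from second => "ai"
  Position 1: 'b' from first, 'h' from second => "bh"
  Position 2: 'a' from first, 'j' from second => "aj"
  Position 3: 'c' from first, 'h' from second => "ch"
Result: aibhajch

aibhajch


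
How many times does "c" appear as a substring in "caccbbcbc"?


Searching for "c" in "caccbbcbc"
Scanning each position:
  Position 0: "c" => MATCH
  Position 1: "a" => no
  Position 2: "c" => MATCH
  Position 3: "c" => MATCH
  Position 4: "b" => no
  Position 5: "b" => no
  Position 6: "c" => MATCH
  Position 7: "b" => no
  Position 8: "c" => MATCH
Total occurrences: 5

5


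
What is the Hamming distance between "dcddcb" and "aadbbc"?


Comparing "dcddcb" and "aadbbc" position by position:
  Position 0: 'd' vs 'a' => differ
  Position 1: 'c' vs 'a' => differ
  Position 2: 'd' vs 'd' => same
  Position 3: 'd' vs 'b' => differ
  Position 4: 'c' vs 'b' => differ
  Position 5: 'b' vs 'c' => differ
Total differences (Hamming distance): 5

5


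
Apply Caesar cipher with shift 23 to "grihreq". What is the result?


Caesar cipher: shift "grihreq" by 23
  'g' (pos 6) + 23 = pos 3 = 'd'
  'r' (pos 17) + 23 = pos 14 = 'o'
  'i' (pos 8) + 23 = pos 5 = 'f'
  'h' (pos 7) + 23 = pos 4 = 'e'
  'r' (pos 17) + 23 = pos 14 = 'o'
  'e' (pos 4) + 23 = pos 1 = 'b'
  'q' (pos 16) + 23 = pos 13 = 'n'
Result: dofeobn

dofeobn


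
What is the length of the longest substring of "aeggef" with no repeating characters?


Input: "aeggef"
Sliding window (track last position of each char):
  Position 0 ('a'): window [0,0] length 1 -- new best
  Position 1 ('e'): window [0,1] length 2 -- new best
  Position 2 ('g'): window [0,2] length 3 -- new best
  Position 3 ('g'): repeat (last at 2), move window start to 3
  Position 3 ('g'): window [3,3] length 1
  Position 4 ('e'): window [3,4] length 2
  Position 5 ('f'): window [3,5] length 3
Longest substring with no repeats: "aeg" with length 3

3


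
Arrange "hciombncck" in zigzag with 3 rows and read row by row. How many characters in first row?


Zigzag "hciombncck" into 3 rows:
Placing characters:
  'h' => row 0
  'c' => row 1
  'i' => row 2
  'o' => row 1
  'm' => row 0
  'b' => row 1
  'n' => row 2
  'c' => row 1
  'c' => row 0
  'k' => row 1
Rows:
  Row 0: "hmc"
  Row 1: "cobck"
  Row 2: "in"
First row length: 3

3


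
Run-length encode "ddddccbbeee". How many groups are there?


Input: ddddccbbeee
Scanning for consecutive runs:
  Group 1: 'd' x 4 (positions 0-3)
  Group 2: 'c' x 2 (positions 4-5)
  Group 3: 'b' x 2 (positions 6-7)
  Group 4: 'e' x 3 (positions 8-10)
Total groups: 4

4


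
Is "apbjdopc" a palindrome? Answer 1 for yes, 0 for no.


Input: apbjdopc
Reversed: cpodjbpa
  Compare pos 0 ('a') with pos 7 ('c'): MISMATCH
  Compare pos 1 ('p') with pos 6 ('p'): match
  Compare pos 2 ('b') with pos 5 ('o'): MISMATCH
  Compare pos 3 ('j') with pos 4 ('d'): MISMATCH
Result: not a palindrome

0


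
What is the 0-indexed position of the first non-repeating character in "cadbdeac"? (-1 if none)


Input: cadbdeac
Character frequencies:
  'a': 2
  'b': 1
  'c': 2
  'd': 2
  'e': 1
Scanning left to right for freq == 1:
  Position 0 ('c'): freq=2, skip
  Position 1 ('a'): freq=2, skip
  Position 2 ('d'): freq=2, skip
  Position 3 ('b'): unique! => answer = 3

3


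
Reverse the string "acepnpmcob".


Input: acepnpmcob
Reading characters right to left:
  Position 9: 'b'
  Position 8: 'o'
  Position 7: 'c'
  Position 6: 'm'
  Position 5: 'p'
  Position 4: 'n'
  Position 3: 'p'
  Position 2: 'e'
  Position 1: 'c'
  Position 0: 'a'
Reversed: bocmpnpeca

bocmpnpeca


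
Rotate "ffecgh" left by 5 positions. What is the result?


Input: "ffecgh", rotate left by 5
First 5 characters: "ffecg"
Remaining characters: "h"
Concatenate remaining + first: "h" + "ffecg" = "hffecg"

hffecg


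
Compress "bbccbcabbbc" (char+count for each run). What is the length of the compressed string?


Input: bbccbcabbbc
Runs:
  'b' x 2 => "b2"
  'c' x 2 => "c2"
  'b' x 1 => "b1"
  'c' x 1 => "c1"
  'a' x 1 => "a1"
  'b' x 3 => "b3"
  'c' x 1 => "c1"
Compressed: "b2c2b1c1a1b3c1"
Compressed length: 14

14


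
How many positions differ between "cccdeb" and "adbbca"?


Comparing "cccdeb" and "adbbca" position by position:
  Position 0: 'c' vs 'a' => DIFFER
  Position 1: 'c' vs 'd' => DIFFER
  Position 2: 'c' vs 'b' => DIFFER
  Position 3: 'd' vs 'b' => DIFFER
  Position 4: 'e' vs 'c' => DIFFER
  Position 5: 'b' vs 'a' => DIFFER
Positions that differ: 6

6


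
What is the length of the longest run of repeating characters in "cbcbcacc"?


Input: "cbcbcacc"
Scanning for longest run:
  Position 1 ('b'): new char, reset run to 1
  Position 2 ('c'): new char, reset run to 1
  Position 3 ('b'): new char, reset run to 1
  Position 4 ('c'): new char, reset run to 1
  Position 5 ('a'): new char, reset run to 1
  Position 6 ('c'): new char, reset run to 1
  Position 7 ('c'): continues run of 'c', length=2
Longest run: 'c' with length 2

2


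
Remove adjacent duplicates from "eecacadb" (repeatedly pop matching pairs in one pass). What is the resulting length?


Input: eecacadb
Stack-based adjacent duplicate removal:
  Read 'e': push. Stack: e
  Read 'e': matches stack top 'e' => pop. Stack: (empty)
  Read 'c': push. Stack: c
  Read 'a': push. Stack: ca
  Read 'c': push. Stack: cac
  Read 'a': push. Stack: caca
  Read 'd': push. Stack: cacad
  Read 'b': push. Stack: cacadb
Final stack: "cacadb" (length 6)

6


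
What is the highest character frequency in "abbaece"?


Input: abbaece
Character counts:
  'a': 2
  'b': 2
  'c': 1
  'e': 2
Maximum frequency: 2

2


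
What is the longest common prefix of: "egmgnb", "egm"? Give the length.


Words: egmgnb, egm
  Position 0: all 'e' => match
  Position 1: all 'g' => match
  Position 2: all 'm' => match
LCP = "egm" (length 3)

3


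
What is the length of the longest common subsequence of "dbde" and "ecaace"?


LCS of "dbde" and "ecaace"
DP table:
           e    c    a    a    c    e
      0    0    0    0    0    0    0
  d   0    0    0    0    0    0    0
  b   0    0    0    0    0    0    0
  d   0    0    0    0    0    0    0
  e   0    1    1    1    1    1    1
LCS length = dp[4][6] = 1

1


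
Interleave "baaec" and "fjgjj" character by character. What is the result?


Interleaving "baaec" and "fjgjj":
  Position 0: 'b' from first, 'f' from second => "bf"
  Position 1: 'a' from first, 'j' from second => "aj"
  Position 2: 'a' from first, 'g' from second => "ag"
  Position 3: 'e' from first, 'j' from second => "ej"
  Position 4: 'c' from first, 'j' from second => "cj"
Result: bfajagejcj

bfajagejcj


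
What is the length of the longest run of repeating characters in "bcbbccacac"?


Input: "bcbbccacac"
Scanning for longest run:
  Position 1 ('c'): new char, reset run to 1
  Position 2 ('b'): new char, reset run to 1
  Position 3 ('b'): continues run of 'b', length=2
  Position 4 ('c'): new char, reset run to 1
  Position 5 ('c'): continues run of 'c', length=2
  Position 6 ('a'): new char, reset run to 1
  Position 7 ('c'): new char, reset run to 1
  Position 8 ('a'): new char, reset run to 1
  Position 9 ('c'): new char, reset run to 1
Longest run: 'b' with length 2

2


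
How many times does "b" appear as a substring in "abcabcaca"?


Searching for "b" in "abcabcaca"
Scanning each position:
  Position 0: "a" => no
  Position 1: "b" => MATCH
  Position 2: "c" => no
  Position 3: "a" => no
  Position 4: "b" => MATCH
  Position 5: "c" => no
  Position 6: "a" => no
  Position 7: "c" => no
  Position 8: "a" => no
Total occurrences: 2

2


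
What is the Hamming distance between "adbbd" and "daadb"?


Comparing "adbbd" and "daadb" position by position:
  Position 0: 'a' vs 'd' => differ
  Position 1: 'd' vs 'a' => differ
  Position 2: 'b' vs 'a' => differ
  Position 3: 'b' vs 'd' => differ
  Position 4: 'd' vs 'b' => differ
Total differences (Hamming distance): 5

5


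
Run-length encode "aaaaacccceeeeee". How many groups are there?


Input: aaaaacccceeeeee
Scanning for consecutive runs:
  Group 1: 'a' x 5 (positions 0-4)
  Group 2: 'c' x 4 (positions 5-8)
  Group 3: 'e' x 6 (positions 9-14)
Total groups: 3

3


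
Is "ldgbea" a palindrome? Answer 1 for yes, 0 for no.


Input: ldgbea
Reversed: aebgdl
  Compare pos 0 ('l') with pos 5 ('a'): MISMATCH
  Compare pos 1 ('d') with pos 4 ('e'): MISMATCH
  Compare pos 2 ('g') with pos 3 ('b'): MISMATCH
Result: not a palindrome

0


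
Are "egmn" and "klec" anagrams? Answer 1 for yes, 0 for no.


Strings: "egmn", "klec"
Sorted first:  egmn
Sorted second: cekl
Differ at position 0: 'e' vs 'c' => not anagrams

0


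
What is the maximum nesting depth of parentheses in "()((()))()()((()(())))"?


Input: "()((()))()()((()(())))"
Tracking depth:
  Position 0 '(': depth becomes 1
  Position 1 ')': depth becomes 0
  Position 2 '(': depth becomes 1
  Position 3 '(': depth becomes 2
  Position 4 '(': depth becomes 3
  Position 5 ')': depth becomes 2
  Position 6 ')': depth becomes 1
  Position 7 ')': depth becomes 0
  Position 8 '(': depth becomes 1
  Position 9 ')': depth becomes 0
  Position 10 '(': depth becomes 1
  Position 11 ')': depth becomes 0
  Position 12 '(': depth becomes 1
  Position 13 '(': depth becomes 2
  Position 14 '(': depth becomes 3
  Position 15 ')': depth becomes 2
  Position 16 '(': depth becomes 3
  Position 17 '(': depth becomes 4
  Position 18 ')': depth becomes 3
  Position 19 ')': depth becomes 2
  Position 20 ')': depth becomes 1
  Position 21 ')': depth becomes 0
Maximum depth reached: 4

4


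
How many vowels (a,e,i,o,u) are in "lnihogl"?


Input: lnihogl
Checking each character:
  'l' at position 0: consonant
  'n' at position 1: consonant
  'i' at position 2: vowel (running total: 1)
  'h' at position 3: consonant
  'o' at position 4: vowel (running total: 2)
  'g' at position 5: consonant
  'l' at position 6: consonant
Total vowels: 2

2


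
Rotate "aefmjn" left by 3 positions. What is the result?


Input: "aefmjn", rotate left by 3
First 3 characters: "aef"
Remaining characters: "mjn"
Concatenate remaining + first: "mjn" + "aef" = "mjnaef"

mjnaef


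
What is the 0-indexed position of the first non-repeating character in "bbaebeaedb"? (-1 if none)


Input: bbaebeaedb
Character frequencies:
  'a': 2
  'b': 4
  'd': 1
  'e': 3
Scanning left to right for freq == 1:
  Position 0 ('b'): freq=4, skip
  Position 1 ('b'): freq=4, skip
  Position 2 ('a'): freq=2, skip
  Position 3 ('e'): freq=3, skip
  Position 4 ('b'): freq=4, skip
  Position 5 ('e'): freq=3, skip
  Position 6 ('a'): freq=2, skip
  Position 7 ('e'): freq=3, skip
  Position 8 ('d'): unique! => answer = 8

8


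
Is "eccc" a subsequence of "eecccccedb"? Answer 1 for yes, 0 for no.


Check if "eccc" is a subsequence of "eecccccedb"
Greedy scan:
  Position 0 ('e'): matches sub[0] = 'e'
  Position 1 ('e'): no match needed
  Position 2 ('c'): matches sub[1] = 'c'
  Position 3 ('c'): matches sub[2] = 'c'
  Position 4 ('c'): matches sub[3] = 'c'
  Position 5 ('c'): no match needed
  Position 6 ('c'): no match needed
  Position 7 ('e'): no match needed
  Position 8 ('d'): no match needed
  Position 9 ('b'): no match needed
All 4 characters matched => is a subsequence

1


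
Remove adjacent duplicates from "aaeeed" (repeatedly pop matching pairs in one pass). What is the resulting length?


Input: aaeeed
Stack-based adjacent duplicate removal:
  Read 'a': push. Stack: a
  Read 'a': matches stack top 'a' => pop. Stack: (empty)
  Read 'e': push. Stack: e
  Read 'e': matches stack top 'e' => pop. Stack: (empty)
  Read 'e': push. Stack: e
  Read 'd': push. Stack: ed
Final stack: "ed" (length 2)

2


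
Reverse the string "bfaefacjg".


Input: bfaefacjg
Reading characters right to left:
  Position 8: 'g'
  Position 7: 'j'
  Position 6: 'c'
  Position 5: 'a'
  Position 4: 'f'
  Position 3: 'e'
  Position 2: 'a'
  Position 1: 'f'
  Position 0: 'b'
Reversed: gjcafeafb

gjcafeafb


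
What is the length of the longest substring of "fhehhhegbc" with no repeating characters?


Input: "fhehhhegbc"
Sliding window (track last position of each char):
  Position 0 ('f'): window [0,0] length 1 -- new best
  Position 1 ('h'): window [0,1] length 2 -- new best
  Position 2 ('e'): window [0,2] length 3 -- new best
  Position 3 ('h'): repeat (last at 1), move window start to 2
  Position 3 ('h'): window [2,3] length 2
  Position 4 ('h'): repeat (last at 3), move window start to 4
  Position 4 ('h'): window [4,4] length 1
  Position 5 ('h'): repeat (last at 4), move window start to 5
  Position 5 ('h'): window [5,5] length 1
  Position 6 ('e'): window [5,6] length 2
  Position 7 ('g'): window [5,7] length 3
  Position 8 ('b'): window [5,8] length 4 -- new best
  Position 9 ('c'): window [5,9] length 5 -- new best
Longest substring with no repeats: "hegbc" with length 5

5


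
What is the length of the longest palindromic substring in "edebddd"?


Input: "edebddd"
Checking substrings for palindromes:
  [0:3] "ede" (len 3) => palindrome
  [4:7] "ddd" (len 3) => palindrome
  [4:6] "dd" (len 2) => palindrome
  [5:7] "dd" (len 2) => palindrome
Longest palindromic substring: "ede" with length 3

3


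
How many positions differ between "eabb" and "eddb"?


Comparing "eabb" and "eddb" position by position:
  Position 0: 'e' vs 'e' => same
  Position 1: 'a' vs 'd' => DIFFER
  Position 2: 'b' vs 'd' => DIFFER
  Position 3: 'b' vs 'b' => same
Positions that differ: 2

2


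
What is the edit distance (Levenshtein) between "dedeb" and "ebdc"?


Computing edit distance: "dedeb" -> "ebdc"
DP table:
           e    b    d    c
      0    1    2    3    4
  d   1    1    2    2    3
  e   2    1    2    3    3
  d   3    2    2    2    3
  e   4    3    3    3    3
  b   5    4    3    4    4
Edit distance = dp[5][4] = 4

4


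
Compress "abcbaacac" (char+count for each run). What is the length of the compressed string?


Input: abcbaacac
Runs:
  'a' x 1 => "a1"
  'b' x 1 => "b1"
  'c' x 1 => "c1"
  'b' x 1 => "b1"
  'a' x 2 => "a2"
  'c' x 1 => "c1"
  'a' x 1 => "a1"
  'c' x 1 => "c1"
Compressed: "a1b1c1b1a2c1a1c1"
Compressed length: 16

16


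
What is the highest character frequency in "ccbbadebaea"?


Input: ccbbadebaea
Character counts:
  'a': 3
  'b': 3
  'c': 2
  'd': 1
  'e': 2
Maximum frequency: 3

3


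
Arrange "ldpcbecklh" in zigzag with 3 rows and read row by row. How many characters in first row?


Zigzag "ldpcbecklh" into 3 rows:
Placing characters:
  'l' => row 0
  'd' => row 1
  'p' => row 2
  'c' => row 1
  'b' => row 0
  'e' => row 1
  'c' => row 2
  'k' => row 1
  'l' => row 0
  'h' => row 1
Rows:
  Row 0: "lbl"
  Row 1: "dcekh"
  Row 2: "pc"
First row length: 3

3


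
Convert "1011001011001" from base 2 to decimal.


Input: "1011001011001" in base 2
Positional expansion:
  Digit '1' (value 1) x 2^12 = 4096
  Digit '0' (value 0) x 2^11 = 0
  Digit '1' (value 1) x 2^10 = 1024
  Digit '1' (value 1) x 2^9 = 512
  Digit '0' (value 0) x 2^8 = 0
  Digit '0' (value 0) x 2^7 = 0
  Digit '1' (value 1) x 2^6 = 64
  Digit '0' (value 0) x 2^5 = 0
  Digit '1' (value 1) x 2^4 = 16
  Digit '1' (value 1) x 2^3 = 8
  Digit '0' (value 0) x 2^2 = 0
  Digit '0' (value 0) x 2^1 = 0
  Digit '1' (value 1) x 2^0 = 1
Sum = 5721

5721


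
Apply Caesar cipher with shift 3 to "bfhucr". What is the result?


Caesar cipher: shift "bfhucr" by 3
  'b' (pos 1) + 3 = pos 4 = 'e'
  'f' (pos 5) + 3 = pos 8 = 'i'
  'h' (pos 7) + 3 = pos 10 = 'k'
  'u' (pos 20) + 3 = pos 23 = 'x'
  'c' (pos 2) + 3 = pos 5 = 'f'
  'r' (pos 17) + 3 = pos 20 = 'u'
Result: eikxfu

eikxfu


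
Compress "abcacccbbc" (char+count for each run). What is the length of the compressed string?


Input: abcacccbbc
Runs:
  'a' x 1 => "a1"
  'b' x 1 => "b1"
  'c' x 1 => "c1"
  'a' x 1 => "a1"
  'c' x 3 => "c3"
  'b' x 2 => "b2"
  'c' x 1 => "c1"
Compressed: "a1b1c1a1c3b2c1"
Compressed length: 14

14


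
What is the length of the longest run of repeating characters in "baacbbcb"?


Input: "baacbbcb"
Scanning for longest run:
  Position 1 ('a'): new char, reset run to 1
  Position 2 ('a'): continues run of 'a', length=2
  Position 3 ('c'): new char, reset run to 1
  Position 4 ('b'): new char, reset run to 1
  Position 5 ('b'): continues run of 'b', length=2
  Position 6 ('c'): new char, reset run to 1
  Position 7 ('b'): new char, reset run to 1
Longest run: 'a' with length 2

2


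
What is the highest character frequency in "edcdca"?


Input: edcdca
Character counts:
  'a': 1
  'c': 2
  'd': 2
  'e': 1
Maximum frequency: 2

2


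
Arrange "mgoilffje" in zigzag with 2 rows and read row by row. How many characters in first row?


Zigzag "mgoilffje" into 2 rows:
Placing characters:
  'm' => row 0
  'g' => row 1
  'o' => row 0
  'i' => row 1
  'l' => row 0
  'f' => row 1
  'f' => row 0
  'j' => row 1
  'e' => row 0
Rows:
  Row 0: "molfe"
  Row 1: "gifj"
First row length: 5

5
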